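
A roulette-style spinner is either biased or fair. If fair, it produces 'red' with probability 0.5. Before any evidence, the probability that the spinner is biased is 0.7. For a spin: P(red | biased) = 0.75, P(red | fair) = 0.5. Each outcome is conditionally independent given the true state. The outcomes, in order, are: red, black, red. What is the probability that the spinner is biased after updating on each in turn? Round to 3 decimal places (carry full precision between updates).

0.724

After 'red': P(biased) = 0.75·0.7000 / (0.75·0.7000 + 0.5·0.3000) ≈ 0.7778
After 'black': P(biased) = 0.25·0.7778 / (0.25·0.7778 + 0.5·0.2222) ≈ 0.6364
After 'red': P(biased) = 0.75·0.6364 / (0.75·0.6364 + 0.5·0.3636) ≈ 0.7241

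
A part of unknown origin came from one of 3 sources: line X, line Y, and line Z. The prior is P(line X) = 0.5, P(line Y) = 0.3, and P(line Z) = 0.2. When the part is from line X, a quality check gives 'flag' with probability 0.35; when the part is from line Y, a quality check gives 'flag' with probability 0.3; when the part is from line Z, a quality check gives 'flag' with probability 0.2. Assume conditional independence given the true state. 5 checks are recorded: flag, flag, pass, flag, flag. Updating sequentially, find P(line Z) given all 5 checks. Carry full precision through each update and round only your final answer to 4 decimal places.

After 'flag': normaliser = 0.35·0.5000 + 0.3·0.3000 + 0.2·0.2000; P(line X) ≈ 0.5738, P(line Y) ≈ 0.2951, P(line Z) ≈ 0.1311
After 'flag': normaliser = 0.35·0.5738 + 0.3·0.2951 + 0.2·0.1311; P(line X) ≈ 0.6364, P(line Y) ≈ 0.2805, P(line Z) ≈ 0.0831
After 'pass': normaliser = 0.65·0.6364 + 0.7·0.2805 + 0.8·0.0831; P(line X) ≈ 0.6114, P(line Y) ≈ 0.2903, P(line Z) ≈ 0.0983
After 'flag': normaliser = 0.35·0.6114 + 0.3·0.2903 + 0.2·0.0983; P(line X) ≈ 0.6672, P(line Y) ≈ 0.2715, P(line Z) ≈ 0.0613
After 'flag': normaliser = 0.35·0.6672 + 0.3·0.2715 + 0.2·0.0613; P(line X) ≈ 0.7136, P(line Y) ≈ 0.2489, P(line Z) ≈ 0.0375

0.0375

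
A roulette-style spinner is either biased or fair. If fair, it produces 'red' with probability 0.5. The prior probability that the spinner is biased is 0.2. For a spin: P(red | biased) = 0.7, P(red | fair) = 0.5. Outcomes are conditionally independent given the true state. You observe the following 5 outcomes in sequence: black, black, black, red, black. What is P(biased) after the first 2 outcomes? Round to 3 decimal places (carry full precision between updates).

0.083

After 'black': P(biased) = 0.3·0.2000 / (0.3·0.2000 + 0.5·0.8000) ≈ 0.1304
After 'black': P(biased) = 0.3·0.1304 / (0.3·0.1304 + 0.5·0.8696) ≈ 0.0826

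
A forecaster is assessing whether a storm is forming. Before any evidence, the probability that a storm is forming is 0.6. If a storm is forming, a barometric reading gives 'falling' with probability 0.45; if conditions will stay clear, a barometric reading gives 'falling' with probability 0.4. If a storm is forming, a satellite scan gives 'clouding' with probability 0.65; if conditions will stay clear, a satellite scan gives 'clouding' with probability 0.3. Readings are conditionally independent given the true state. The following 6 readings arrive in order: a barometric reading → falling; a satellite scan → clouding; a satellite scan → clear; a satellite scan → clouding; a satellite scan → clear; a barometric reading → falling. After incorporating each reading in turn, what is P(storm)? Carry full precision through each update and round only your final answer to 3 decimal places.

0.690

After a barometric reading='falling': P(storm) = 0.45·0.6000 / (0.45·0.6000 + 0.4·0.4000) ≈ 0.6279
After a satellite scan='clouding': P(storm) = 0.65·0.6279 / (0.65·0.6279 + 0.3·0.3721) ≈ 0.7852
After a satellite scan='clear': P(storm) = 0.35·0.7852 / (0.35·0.7852 + 0.7·0.2148) ≈ 0.6464
After a satellite scan='clouding': P(storm) = 0.65·0.6464 / (0.65·0.6464 + 0.3·0.3536) ≈ 0.7984
After a satellite scan='clear': P(storm) = 0.35·0.7984 / (0.35·0.7984 + 0.7·0.2016) ≈ 0.6645
After a barometric reading='falling': P(storm) = 0.45·0.6645 / (0.45·0.6645 + 0.4·0.3355) ≈ 0.6902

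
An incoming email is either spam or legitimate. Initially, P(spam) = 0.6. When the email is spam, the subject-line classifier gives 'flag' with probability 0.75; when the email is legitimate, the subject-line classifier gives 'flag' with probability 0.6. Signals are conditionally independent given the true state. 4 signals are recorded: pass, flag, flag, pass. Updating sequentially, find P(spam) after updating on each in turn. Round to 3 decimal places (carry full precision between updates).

0.478

After 'pass': P(spam) = 0.25·0.6000 / (0.25·0.6000 + 0.4·0.4000) ≈ 0.4839
After 'flag': P(spam) = 0.75·0.4839 / (0.75·0.4839 + 0.6·0.5161) ≈ 0.5396
After 'flag': P(spam) = 0.75·0.5396 / (0.75·0.5396 + 0.6·0.4604) ≈ 0.5943
After 'pass': P(spam) = 0.25·0.5943 / (0.25·0.5943 + 0.4·0.4057) ≈ 0.4780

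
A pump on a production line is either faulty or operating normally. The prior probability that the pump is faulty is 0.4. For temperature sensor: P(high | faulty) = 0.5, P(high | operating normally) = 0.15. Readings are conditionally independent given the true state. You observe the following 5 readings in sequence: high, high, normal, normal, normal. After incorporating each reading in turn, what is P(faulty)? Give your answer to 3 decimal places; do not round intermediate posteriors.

0.601

After 'high': P(faulty) = 0.5·0.4000 / (0.5·0.4000 + 0.15·0.6000) ≈ 0.6897
After 'high': P(faulty) = 0.5·0.6897 / (0.5·0.6897 + 0.15·0.3103) ≈ 0.8811
After 'normal': P(faulty) = 0.5·0.8811 / (0.5·0.8811 + 0.85·0.1189) ≈ 0.8133
After 'normal': P(faulty) = 0.5·0.8133 / (0.5·0.8133 + 0.85·0.1867) ≈ 0.7193
After 'normal': P(faulty) = 0.5·0.7193 / (0.5·0.7193 + 0.85·0.2807) ≈ 0.6012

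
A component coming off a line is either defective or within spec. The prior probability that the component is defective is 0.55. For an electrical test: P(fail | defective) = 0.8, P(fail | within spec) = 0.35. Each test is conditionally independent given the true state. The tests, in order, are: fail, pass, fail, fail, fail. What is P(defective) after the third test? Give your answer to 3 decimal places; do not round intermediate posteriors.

0.663

After 'fail': P(defective) = 0.8·0.5500 / (0.8·0.5500 + 0.35·0.4500) ≈ 0.7364
After 'pass': P(defective) = 0.2·0.7364 / (0.2·0.7364 + 0.65·0.2636) ≈ 0.4622
After 'fail': P(defective) = 0.8·0.4622 / (0.8·0.4622 + 0.35·0.5378) ≈ 0.6627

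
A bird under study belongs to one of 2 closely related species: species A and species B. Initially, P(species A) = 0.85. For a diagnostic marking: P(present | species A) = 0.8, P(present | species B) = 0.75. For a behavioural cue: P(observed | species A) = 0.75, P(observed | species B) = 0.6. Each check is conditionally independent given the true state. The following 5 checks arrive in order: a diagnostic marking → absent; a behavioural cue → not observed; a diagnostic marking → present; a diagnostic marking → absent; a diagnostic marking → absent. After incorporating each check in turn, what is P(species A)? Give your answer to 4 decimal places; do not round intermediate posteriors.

0.6592

Each posterior becomes the prior for the next update.
After a diagnostic marking='absent': P(species A) = 0.2·0.8500 / (0.2·0.8500 + 0.25·0.1500) ≈ 0.8193
After a behavioural cue='not observed': P(species A) = 0.25·0.8193 / (0.25·0.8193 + 0.4·0.1807) ≈ 0.7391
After a diagnostic marking='present': P(species A) = 0.8·0.7391 / (0.8·0.7391 + 0.75·0.2609) ≈ 0.7514
After a diagnostic marking='absent': P(species A) = 0.2·0.7514 / (0.2·0.7514 + 0.25·0.2486) ≈ 0.7074
After a diagnostic marking='absent': P(species A) = 0.2·0.7074 / (0.2·0.7074 + 0.25·0.2926) ≈ 0.6592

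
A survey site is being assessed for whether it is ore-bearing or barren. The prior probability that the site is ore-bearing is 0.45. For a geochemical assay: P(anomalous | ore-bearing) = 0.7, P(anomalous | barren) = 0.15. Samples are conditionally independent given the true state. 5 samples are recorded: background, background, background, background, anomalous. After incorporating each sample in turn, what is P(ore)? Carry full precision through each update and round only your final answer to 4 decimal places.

0.0559

After 'background': P(ore) = 0.3·0.4500 / (0.3·0.4500 + 0.85·0.5500) ≈ 0.2241
After 'background': P(ore) = 0.3·0.2241 / (0.3·0.2241 + 0.85·0.7759) ≈ 0.0925
After 'background': P(ore) = 0.3·0.0925 / (0.3·0.0925 + 0.85·0.9075) ≈ 0.0347
After 'background': P(ore) = 0.3·0.0347 / (0.3·0.0347 + 0.85·0.9653) ≈ 0.0125
After 'anomalous': P(ore) = 0.7·0.0125 / (0.7·0.0125 + 0.15·0.9875) ≈ 0.0559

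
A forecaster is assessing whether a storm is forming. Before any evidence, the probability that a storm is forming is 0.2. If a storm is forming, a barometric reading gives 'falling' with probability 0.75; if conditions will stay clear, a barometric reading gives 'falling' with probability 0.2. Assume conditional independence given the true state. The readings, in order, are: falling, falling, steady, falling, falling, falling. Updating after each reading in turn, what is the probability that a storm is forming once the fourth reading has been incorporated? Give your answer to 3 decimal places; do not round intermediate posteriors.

Each posterior becomes the prior for the next update.
After 'falling': P(storm) = 0.75·0.2000 / (0.75·0.2000 + 0.2·0.8000) ≈ 0.4839
After 'falling': P(storm) = 0.75·0.4839 / (0.75·0.4839 + 0.2·0.5161) ≈ 0.7785
After 'steady': P(storm) = 0.25·0.7785 / (0.25·0.7785 + 0.8·0.2215) ≈ 0.5235
After 'falling': P(storm) = 0.75·0.5235 / (0.75·0.5235 + 0.2·0.4765) ≈ 0.8047

0.805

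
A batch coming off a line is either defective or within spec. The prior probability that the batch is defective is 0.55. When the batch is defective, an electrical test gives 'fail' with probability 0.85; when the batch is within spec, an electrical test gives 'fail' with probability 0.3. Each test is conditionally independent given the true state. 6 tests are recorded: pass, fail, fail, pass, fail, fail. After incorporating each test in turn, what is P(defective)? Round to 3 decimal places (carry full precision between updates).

0.783

After 'pass': P(defective) = 0.15·0.5500 / (0.15·0.5500 + 0.7·0.4500) ≈ 0.2075
After 'fail': P(defective) = 0.85·0.2075 / (0.85·0.2075 + 0.3·0.7925) ≈ 0.4260
After 'fail': P(defective) = 0.85·0.4260 / (0.85·0.4260 + 0.3·0.5740) ≈ 0.6777
After 'pass': P(defective) = 0.15·0.6777 / (0.15·0.6777 + 0.7·0.3223) ≈ 0.3106
After 'fail': P(defective) = 0.85·0.3106 / (0.85·0.3106 + 0.3·0.6894) ≈ 0.5607
After 'fail': P(defective) = 0.85·0.5607 / (0.85·0.5607 + 0.3·0.4393) ≈ 0.7834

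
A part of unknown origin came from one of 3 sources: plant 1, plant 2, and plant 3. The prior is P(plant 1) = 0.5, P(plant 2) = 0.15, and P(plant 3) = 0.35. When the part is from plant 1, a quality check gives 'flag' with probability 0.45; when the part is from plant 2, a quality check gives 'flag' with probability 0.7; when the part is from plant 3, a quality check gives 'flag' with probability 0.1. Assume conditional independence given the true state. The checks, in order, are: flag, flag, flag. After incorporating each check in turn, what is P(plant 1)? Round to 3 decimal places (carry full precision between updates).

After 'flag': normaliser = 0.45·0.5000 + 0.7·0.1500 + 0.1·0.3500; P(plant 1) ≈ 0.6164, P(plant 2) ≈ 0.2877, P(plant 3) ≈ 0.0959
After 'flag': normaliser = 0.45·0.6164 + 0.7·0.2877 + 0.1·0.0959; P(plant 1) ≈ 0.5680, P(plant 2) ≈ 0.4123, P(plant 3) ≈ 0.0196
After 'flag': normaliser = 0.45·0.5680 + 0.7·0.4123 + 0.1·0.0196; P(plant 1) ≈ 0.4680, P(plant 2) ≈ 0.5284, P(plant 3) ≈ 0.0036

0.468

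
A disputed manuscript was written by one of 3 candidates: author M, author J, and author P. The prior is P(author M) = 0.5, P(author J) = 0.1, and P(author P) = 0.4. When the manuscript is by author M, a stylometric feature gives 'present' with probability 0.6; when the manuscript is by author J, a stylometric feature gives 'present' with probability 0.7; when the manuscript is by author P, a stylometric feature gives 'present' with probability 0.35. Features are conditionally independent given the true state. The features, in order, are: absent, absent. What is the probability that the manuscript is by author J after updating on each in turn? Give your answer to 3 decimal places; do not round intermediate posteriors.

After 'absent': normaliser = 0.4·0.5000 + 0.3·0.1000 + 0.65·0.4000; P(author M) ≈ 0.4082, P(author J) ≈ 0.0612, P(author P) ≈ 0.5306
After 'absent': normaliser = 0.4·0.4082 + 0.3·0.0612 + 0.65·0.5306; P(author M) ≈ 0.3101, P(author J) ≈ 0.0349, P(author P) ≈ 0.6550

0.035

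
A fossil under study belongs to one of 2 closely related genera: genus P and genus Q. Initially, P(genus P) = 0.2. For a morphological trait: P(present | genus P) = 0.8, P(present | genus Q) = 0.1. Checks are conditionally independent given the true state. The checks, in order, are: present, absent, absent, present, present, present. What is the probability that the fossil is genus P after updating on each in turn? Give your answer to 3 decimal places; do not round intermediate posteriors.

Apply Bayes' rule sequentially, carrying P(genus P) forward.
After 'present': P(genus P) = 0.8·0.2000 / (0.8·0.2000 + 0.1·0.8000) ≈ 0.6667
After 'absent': P(genus P) = 0.2·0.6667 / (0.2·0.6667 + 0.9·0.3333) ≈ 0.3077
After 'absent': P(genus P) = 0.2·0.3077 / (0.2·0.3077 + 0.9·0.6923) ≈ 0.0899
After 'present': P(genus P) = 0.8·0.0899 / (0.8·0.0899 + 0.1·0.9101) ≈ 0.4414
After 'present': P(genus P) = 0.8·0.4414 / (0.8·0.4414 + 0.1·0.5586) ≈ 0.8634
After 'present': P(genus P) = 0.8·0.8634 / (0.8·0.8634 + 0.1·0.1366) ≈ 0.9806

0.981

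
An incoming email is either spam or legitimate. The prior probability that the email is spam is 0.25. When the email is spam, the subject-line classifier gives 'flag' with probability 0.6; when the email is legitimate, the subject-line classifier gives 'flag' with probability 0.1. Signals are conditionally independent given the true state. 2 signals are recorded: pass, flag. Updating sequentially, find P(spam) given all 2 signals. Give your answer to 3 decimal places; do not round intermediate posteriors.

Apply Bayes' rule sequentially, carrying P(spam) forward.
After 'pass': P(spam) = 0.4·0.2500 / (0.4·0.2500 + 0.9·0.7500) ≈ 0.1290
After 'flag': P(spam) = 0.6·0.1290 / (0.6·0.1290 + 0.1·0.8710) ≈ 0.4706

0.471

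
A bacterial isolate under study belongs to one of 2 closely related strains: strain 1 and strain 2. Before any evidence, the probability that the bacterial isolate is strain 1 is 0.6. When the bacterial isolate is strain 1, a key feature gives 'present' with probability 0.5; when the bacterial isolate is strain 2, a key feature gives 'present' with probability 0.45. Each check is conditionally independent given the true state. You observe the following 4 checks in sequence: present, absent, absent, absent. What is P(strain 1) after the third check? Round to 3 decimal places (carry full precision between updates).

After 'present': P(strain 1) = 0.5·0.6000 / (0.5·0.6000 + 0.45·0.4000) ≈ 0.6250
After 'absent': P(strain 1) = 0.5·0.6250 / (0.5·0.6250 + 0.55·0.3750) ≈ 0.6024
After 'absent': P(strain 1) = 0.5·0.6024 / (0.5·0.6024 + 0.55·0.3976) ≈ 0.5794

0.579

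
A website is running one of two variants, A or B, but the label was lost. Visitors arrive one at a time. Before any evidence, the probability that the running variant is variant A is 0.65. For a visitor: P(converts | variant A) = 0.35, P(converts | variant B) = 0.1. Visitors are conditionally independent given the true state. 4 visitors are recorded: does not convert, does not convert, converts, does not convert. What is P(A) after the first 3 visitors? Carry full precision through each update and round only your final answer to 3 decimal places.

0.772

After 'does not convert': P(A) = 0.65·0.6500 / (0.65·0.6500 + 0.9·0.3500) ≈ 0.5729
After 'does not convert': P(A) = 0.65·0.5729 / (0.65·0.5729 + 0.9·0.4271) ≈ 0.4920
After 'converts': P(A) = 0.35·0.4920 / (0.35·0.4920 + 0.1·0.5080) ≈ 0.7722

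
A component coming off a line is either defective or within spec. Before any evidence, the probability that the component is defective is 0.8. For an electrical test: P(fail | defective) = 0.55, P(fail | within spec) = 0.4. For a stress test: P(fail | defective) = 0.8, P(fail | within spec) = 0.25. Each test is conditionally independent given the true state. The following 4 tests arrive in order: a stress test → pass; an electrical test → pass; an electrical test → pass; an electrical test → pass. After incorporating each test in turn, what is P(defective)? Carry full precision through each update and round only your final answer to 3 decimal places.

After a stress test='pass': P(defective) = 0.2·0.8000 / (0.2·0.8000 + 0.75·0.2000) ≈ 0.5161
After an electrical test='pass': P(defective) = 0.45·0.5161 / (0.45·0.5161 + 0.6·0.4839) ≈ 0.4444
After an electrical test='pass': P(defective) = 0.45·0.4444 / (0.45·0.4444 + 0.6·0.5556) ≈ 0.3750
After an electrical test='pass': P(defective) = 0.45·0.3750 / (0.45·0.3750 + 0.6·0.6250) ≈ 0.3103

0.310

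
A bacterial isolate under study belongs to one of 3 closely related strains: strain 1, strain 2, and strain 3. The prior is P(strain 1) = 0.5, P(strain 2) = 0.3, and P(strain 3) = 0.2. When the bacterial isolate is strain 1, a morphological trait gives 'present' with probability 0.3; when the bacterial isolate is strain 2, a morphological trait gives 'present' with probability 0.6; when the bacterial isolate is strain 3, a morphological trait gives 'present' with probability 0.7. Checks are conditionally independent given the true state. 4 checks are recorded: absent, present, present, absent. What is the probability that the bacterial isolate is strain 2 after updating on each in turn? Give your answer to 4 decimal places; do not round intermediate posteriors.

Each posterior becomes the prior for the next update.
After 'absent': normaliser = 0.7·0.5000 + 0.4·0.3000 + 0.3·0.2000; P(strain 1) ≈ 0.6604, P(strain 2) ≈ 0.2264, P(strain 3) ≈ 0.1132
After 'present': normaliser = 0.3·0.6604 + 0.6·0.2264 + 0.7·0.1132; P(strain 1) ≈ 0.4795, P(strain 2) ≈ 0.3288, P(strain 3) ≈ 0.1918
After 'present': normaliser = 0.3·0.4795 + 0.6·0.3288 + 0.7·0.1918; P(strain 1) ≈ 0.3026, P(strain 2) ≈ 0.4150, P(strain 3) ≈ 0.2824
After 'absent': normaliser = 0.7·0.3026 + 0.4·0.4150 + 0.3·0.2824; P(strain 1) ≈ 0.4579, P(strain 2) ≈ 0.3589, P(strain 3) ≈ 0.1832

0.3589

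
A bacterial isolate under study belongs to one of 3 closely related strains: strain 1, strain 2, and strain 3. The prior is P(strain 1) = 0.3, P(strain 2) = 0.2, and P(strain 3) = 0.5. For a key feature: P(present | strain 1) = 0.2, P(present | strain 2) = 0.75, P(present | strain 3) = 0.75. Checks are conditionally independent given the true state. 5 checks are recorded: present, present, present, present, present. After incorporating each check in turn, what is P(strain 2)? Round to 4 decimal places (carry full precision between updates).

0.2855

After 'present': normaliser = 0.2·0.3000 + 0.75·0.2000 + 0.75·0.5000; P(strain 1) ≈ 0.1026, P(strain 2) ≈ 0.2564, P(strain 3) ≈ 0.6410
After 'present': normaliser = 0.2·0.1026 + 0.75·0.2564 + 0.75·0.6410; P(strain 1) ≈ 0.0296, P(strain 2) ≈ 0.2773, P(strain 3) ≈ 0.6932
After 'present': normaliser = 0.2·0.0296 + 0.75·0.2773 + 0.75·0.6932; P(strain 1) ≈ 0.0081, P(strain 2) ≈ 0.2834, P(strain 3) ≈ 0.7085
After 'present': normaliser = 0.2·0.0081 + 0.75·0.2834 + 0.75·0.7085; P(strain 1) ≈ 0.0022, P(strain 2) ≈ 0.2851, P(strain 3) ≈ 0.7127
After 'present': normaliser = 0.2·0.0022 + 0.75·0.2851 + 0.75·0.7127; P(strain 1) ≈ 0.0006, P(strain 2) ≈ 0.2855, P(strain 3) ≈ 0.7139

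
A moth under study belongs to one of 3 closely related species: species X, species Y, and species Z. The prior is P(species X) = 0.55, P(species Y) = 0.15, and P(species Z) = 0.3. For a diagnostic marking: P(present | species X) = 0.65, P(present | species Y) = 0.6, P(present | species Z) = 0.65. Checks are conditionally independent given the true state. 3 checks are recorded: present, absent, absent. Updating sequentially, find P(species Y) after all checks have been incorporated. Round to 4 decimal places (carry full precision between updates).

Each posterior becomes the prior for the next update.
After 'present': normaliser = 0.65·0.5500 + 0.6·0.1500 + 0.65·0.3000; P(species X) ≈ 0.5564, P(species Y) ≈ 0.1401, P(species Z) ≈ 0.3035
After 'absent': normaliser = 0.35·0.5564 + 0.4·0.1401 + 0.35·0.3035; P(species X) ≈ 0.5455, P(species Y) ≈ 0.1569, P(species Z) ≈ 0.2975
After 'absent': normaliser = 0.35·0.5455 + 0.4·0.1569 + 0.35·0.2975; P(species X) ≈ 0.5335, P(species Y) ≈ 0.1754, P(species Z) ≈ 0.2910

0.1754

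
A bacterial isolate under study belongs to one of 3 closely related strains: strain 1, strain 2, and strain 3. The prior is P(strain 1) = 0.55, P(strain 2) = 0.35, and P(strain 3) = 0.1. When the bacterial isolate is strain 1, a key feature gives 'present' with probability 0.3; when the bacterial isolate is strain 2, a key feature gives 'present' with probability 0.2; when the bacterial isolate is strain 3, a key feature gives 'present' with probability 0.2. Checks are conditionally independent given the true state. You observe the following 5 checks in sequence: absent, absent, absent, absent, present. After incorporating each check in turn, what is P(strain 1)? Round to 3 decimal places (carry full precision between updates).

After 'absent': normaliser = 0.7·0.5500 + 0.8·0.3500 + 0.8·0.1000; P(strain 1) ≈ 0.5168, P(strain 2) ≈ 0.3758, P(strain 3) ≈ 0.1074
After 'absent': normaliser = 0.7·0.5168 + 0.8·0.3758 + 0.8·0.1074; P(strain 1) ≈ 0.4834, P(strain 2) ≈ 0.4018, P(strain 3) ≈ 0.1148
After 'absent': normaliser = 0.7·0.4834 + 0.8·0.4018 + 0.8·0.1148; P(strain 1) ≈ 0.4502, P(strain 2) ≈ 0.4276, P(strain 3) ≈ 0.1222
After 'absent': normaliser = 0.7·0.4502 + 0.8·0.4276 + 0.8·0.1222; P(strain 1) ≈ 0.4174, P(strain 2) ≈ 0.4531, P(strain 3) ≈ 0.1295
After 'present': normaliser = 0.3·0.4174 + 0.2·0.4531 + 0.2·0.1295; P(strain 1) ≈ 0.5180, P(strain 2) ≈ 0.3749, P(strain 3) ≈ 0.1071

0.518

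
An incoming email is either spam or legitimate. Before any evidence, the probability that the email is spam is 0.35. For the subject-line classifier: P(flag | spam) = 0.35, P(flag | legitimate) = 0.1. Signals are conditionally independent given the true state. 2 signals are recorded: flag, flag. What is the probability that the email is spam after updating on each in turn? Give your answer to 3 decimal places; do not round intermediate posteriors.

After 'flag': P(spam) = 0.35·0.3500 / (0.35·0.3500 + 0.1·0.6500) ≈ 0.6533
After 'flag': P(spam) = 0.35·0.6533 / (0.35·0.6533 + 0.1·0.3467) ≈ 0.8684

0.868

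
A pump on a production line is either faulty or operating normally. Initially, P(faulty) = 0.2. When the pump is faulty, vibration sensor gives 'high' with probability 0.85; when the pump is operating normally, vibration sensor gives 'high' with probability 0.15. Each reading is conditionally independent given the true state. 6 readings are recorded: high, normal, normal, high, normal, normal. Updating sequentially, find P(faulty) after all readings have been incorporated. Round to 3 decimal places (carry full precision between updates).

After 'high': P(faulty) = 0.85·0.2000 / (0.85·0.2000 + 0.15·0.8000) ≈ 0.5862
After 'normal': P(faulty) = 0.15·0.5862 / (0.15·0.5862 + 0.85·0.4138) ≈ 0.2000
After 'normal': P(faulty) = 0.15·0.2000 / (0.15·0.2000 + 0.85·0.8000) ≈ 0.0423
After 'high': P(faulty) = 0.85·0.0423 / (0.85·0.0423 + 0.15·0.9577) ≈ 0.2000
After 'normal': P(faulty) = 0.15·0.2000 / (0.15·0.2000 + 0.85·0.8000) ≈ 0.0423
After 'normal': P(faulty) = 0.15·0.0423 / (0.15·0.0423 + 0.85·0.9577) ≈ 0.0077

0.008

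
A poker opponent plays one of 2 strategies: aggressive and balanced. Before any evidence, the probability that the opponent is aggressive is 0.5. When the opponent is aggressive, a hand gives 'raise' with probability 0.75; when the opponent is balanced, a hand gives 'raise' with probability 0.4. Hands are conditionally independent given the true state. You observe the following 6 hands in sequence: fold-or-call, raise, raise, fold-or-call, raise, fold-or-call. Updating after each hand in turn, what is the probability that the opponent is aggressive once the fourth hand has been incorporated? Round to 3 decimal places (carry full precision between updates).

0.379

Apply Bayes' rule sequentially, carrying P(aggressive) forward.
After 'fold-or-call': P(aggressive) = 0.25·0.5000 / (0.25·0.5000 + 0.6·0.5000) ≈ 0.2941
After 'raise': P(aggressive) = 0.75·0.2941 / (0.75·0.2941 + 0.4·0.7059) ≈ 0.4386
After 'raise': P(aggressive) = 0.75·0.4386 / (0.75·0.4386 + 0.4·0.5614) ≈ 0.5943
After 'fold-or-call': P(aggressive) = 0.25·0.5943 / (0.25·0.5943 + 0.6·0.4057) ≈ 0.3790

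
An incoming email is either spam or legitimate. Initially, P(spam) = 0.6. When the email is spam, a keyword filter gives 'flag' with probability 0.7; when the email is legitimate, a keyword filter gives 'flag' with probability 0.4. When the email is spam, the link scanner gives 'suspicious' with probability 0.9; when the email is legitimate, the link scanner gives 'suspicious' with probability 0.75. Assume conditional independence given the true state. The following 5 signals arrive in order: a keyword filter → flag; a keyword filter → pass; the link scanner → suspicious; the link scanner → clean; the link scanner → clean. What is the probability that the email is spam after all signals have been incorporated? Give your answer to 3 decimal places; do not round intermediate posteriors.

After a keyword filter='flag': P(spam) = 0.7·0.6000 / (0.7·0.6000 + 0.4·0.4000) ≈ 0.7241
After a keyword filter='pass': P(spam) = 0.3·0.7241 / (0.3·0.7241 + 0.6·0.2759) ≈ 0.5676
After the link scanner='suspicious': P(spam) = 0.9·0.5676 / (0.9·0.5676 + 0.75·0.4324) ≈ 0.6117
After the link scanner='clean': P(spam) = 0.1·0.6117 / (0.1·0.6117 + 0.25·0.3883) ≈ 0.3865
After the link scanner='clean': P(spam) = 0.1·0.3865 / (0.1·0.3865 + 0.25·0.6135) ≈ 0.2013

0.201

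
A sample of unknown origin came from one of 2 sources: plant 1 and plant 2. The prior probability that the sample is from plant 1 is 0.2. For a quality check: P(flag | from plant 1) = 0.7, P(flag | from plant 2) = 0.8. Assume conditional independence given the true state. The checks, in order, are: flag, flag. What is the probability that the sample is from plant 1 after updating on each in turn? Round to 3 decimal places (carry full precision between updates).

0.161

Each posterior becomes the prior for the next update.
After 'flag': P(plant 1) = 0.7·0.2000 / (0.7·0.2000 + 0.8·0.8000) ≈ 0.1795
After 'flag': P(plant 1) = 0.7·0.1795 / (0.7·0.1795 + 0.8·0.8205) ≈ 0.1607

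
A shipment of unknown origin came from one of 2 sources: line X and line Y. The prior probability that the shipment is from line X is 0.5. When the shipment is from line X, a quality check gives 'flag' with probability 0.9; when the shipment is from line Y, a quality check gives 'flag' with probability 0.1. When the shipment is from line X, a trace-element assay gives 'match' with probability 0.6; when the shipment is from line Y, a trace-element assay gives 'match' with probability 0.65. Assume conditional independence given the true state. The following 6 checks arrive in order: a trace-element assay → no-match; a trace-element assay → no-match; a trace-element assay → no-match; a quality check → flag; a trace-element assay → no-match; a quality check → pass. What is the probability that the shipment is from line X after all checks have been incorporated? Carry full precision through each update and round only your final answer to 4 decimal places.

0.6304

After a trace-element assay='no-match': P(line X) = 0.4·0.5000 / (0.4·0.5000 + 0.35·0.5000) ≈ 0.5333
After a trace-element assay='no-match': P(line X) = 0.4·0.5333 / (0.4·0.5333 + 0.35·0.4667) ≈ 0.5664
After a trace-element assay='no-match': P(line X) = 0.4·0.5664 / (0.4·0.5664 + 0.35·0.4336) ≈ 0.5988
After a quality check='flag': P(line X) = 0.9·0.5988 / (0.9·0.5988 + 0.1·0.4012) ≈ 0.9307
After a trace-element assay='no-match': P(line X) = 0.4·0.9307 / (0.4·0.9307 + 0.35·0.0693) ≈ 0.9389
After a quality check='pass': P(line X) = 0.1·0.9389 / (0.1·0.9389 + 0.9·0.0611) ≈ 0.6304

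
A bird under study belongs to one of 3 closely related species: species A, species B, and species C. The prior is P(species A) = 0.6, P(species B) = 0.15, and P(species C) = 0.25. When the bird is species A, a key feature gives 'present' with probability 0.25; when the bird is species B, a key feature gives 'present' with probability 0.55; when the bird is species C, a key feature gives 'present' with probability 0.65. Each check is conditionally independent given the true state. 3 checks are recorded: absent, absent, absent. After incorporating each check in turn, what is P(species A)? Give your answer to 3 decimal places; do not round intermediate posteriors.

After 'absent': normaliser = 0.75·0.6000 + 0.45·0.1500 + 0.35·0.2500; P(species A) ≈ 0.7438, P(species B) ≈ 0.1116, P(species C) ≈ 0.1446
After 'absent': normaliser = 0.75·0.7438 + 0.45·0.1116 + 0.35·0.1446; P(species A) ≈ 0.8469, P(species B) ≈ 0.0762, P(species C) ≈ 0.0769
After 'absent': normaliser = 0.75·0.8469 + 0.45·0.0762 + 0.35·0.0769; P(species A) ≈ 0.9121, P(species B) ≈ 0.0493, P(species C) ≈ 0.0386

0.912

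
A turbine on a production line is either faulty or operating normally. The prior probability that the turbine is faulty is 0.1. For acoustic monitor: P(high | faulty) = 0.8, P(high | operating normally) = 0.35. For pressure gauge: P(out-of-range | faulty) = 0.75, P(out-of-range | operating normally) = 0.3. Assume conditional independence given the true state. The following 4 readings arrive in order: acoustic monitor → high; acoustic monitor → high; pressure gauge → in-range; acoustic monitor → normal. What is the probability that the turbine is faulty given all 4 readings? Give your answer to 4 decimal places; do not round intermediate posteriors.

0.0600

After acoustic monitor='high': P(faulty) = 0.8·0.1000 / (0.8·0.1000 + 0.35·0.9000) ≈ 0.2025
After acoustic monitor='high': P(faulty) = 0.8·0.2025 / (0.8·0.2025 + 0.35·0.7975) ≈ 0.3673
After pressure gauge='in-range': P(faulty) = 0.25·0.3673 / (0.25·0.3673 + 0.7·0.6327) ≈ 0.1717
After acoustic monitor='normal': P(faulty) = 0.2·0.1717 / (0.2·0.1717 + 0.65·0.8283) ≈ 0.0600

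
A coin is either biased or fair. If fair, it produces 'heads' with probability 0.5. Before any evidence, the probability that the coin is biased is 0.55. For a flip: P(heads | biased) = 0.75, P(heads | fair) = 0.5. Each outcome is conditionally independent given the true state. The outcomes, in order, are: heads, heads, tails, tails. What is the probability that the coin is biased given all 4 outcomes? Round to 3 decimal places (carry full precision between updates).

0.407

Each posterior becomes the prior for the next update.
After 'heads': P(biased) = 0.75·0.5500 / (0.75·0.5500 + 0.5·0.4500) ≈ 0.6471
After 'heads': P(biased) = 0.75·0.6471 / (0.75·0.6471 + 0.5·0.3529) ≈ 0.7333
After 'tails': P(biased) = 0.25·0.7333 / (0.25·0.7333 + 0.5·0.2667) ≈ 0.5789
After 'tails': P(biased) = 0.25·0.5789 / (0.25·0.5789 + 0.5·0.4211) ≈ 0.4074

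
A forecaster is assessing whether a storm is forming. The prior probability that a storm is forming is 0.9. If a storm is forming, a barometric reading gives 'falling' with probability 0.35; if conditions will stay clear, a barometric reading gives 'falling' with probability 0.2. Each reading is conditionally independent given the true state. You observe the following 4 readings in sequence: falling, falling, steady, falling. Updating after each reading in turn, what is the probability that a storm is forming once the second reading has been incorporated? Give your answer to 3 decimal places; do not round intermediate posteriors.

0.965

After 'falling': P(storm) = 0.35·0.9000 / (0.35·0.9000 + 0.2·0.1000) ≈ 0.9403
After 'falling': P(storm) = 0.35·0.9403 / (0.35·0.9403 + 0.2·0.0597) ≈ 0.9650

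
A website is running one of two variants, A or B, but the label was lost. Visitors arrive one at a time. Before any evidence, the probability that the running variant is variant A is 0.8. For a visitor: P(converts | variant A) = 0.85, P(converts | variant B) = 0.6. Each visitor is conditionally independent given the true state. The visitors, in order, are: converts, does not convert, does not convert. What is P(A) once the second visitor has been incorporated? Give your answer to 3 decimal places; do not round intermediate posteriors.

0.680

After 'converts': P(A) = 0.85·0.8000 / (0.85·0.8000 + 0.6·0.2000) ≈ 0.8500
After 'does not convert': P(A) = 0.15·0.8500 / (0.15·0.8500 + 0.4·0.1500) ≈ 0.6800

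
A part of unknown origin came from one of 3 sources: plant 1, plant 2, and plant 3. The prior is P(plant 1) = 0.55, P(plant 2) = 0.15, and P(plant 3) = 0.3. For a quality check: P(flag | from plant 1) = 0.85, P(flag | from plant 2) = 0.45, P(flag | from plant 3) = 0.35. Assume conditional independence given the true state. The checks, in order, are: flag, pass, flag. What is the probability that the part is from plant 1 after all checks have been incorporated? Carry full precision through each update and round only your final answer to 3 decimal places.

After 'flag': normaliser = 0.85·0.5500 + 0.45·0.1500 + 0.35·0.3000; P(plant 1) ≈ 0.7305, P(plant 2) ≈ 0.1055, P(plant 3) ≈ 0.1641
After 'pass': normaliser = 0.15·0.7305 + 0.55·0.1055 + 0.65·0.1641; P(plant 1) ≈ 0.3996, P(plant 2) ≈ 0.2115, P(plant 3) ≈ 0.3889
After 'flag': normaliser = 0.85·0.3996 + 0.45·0.2115 + 0.35·0.3889; P(plant 1) ≈ 0.5949, P(plant 2) ≈ 0.1667, P(plant 3) ≈ 0.2384

0.595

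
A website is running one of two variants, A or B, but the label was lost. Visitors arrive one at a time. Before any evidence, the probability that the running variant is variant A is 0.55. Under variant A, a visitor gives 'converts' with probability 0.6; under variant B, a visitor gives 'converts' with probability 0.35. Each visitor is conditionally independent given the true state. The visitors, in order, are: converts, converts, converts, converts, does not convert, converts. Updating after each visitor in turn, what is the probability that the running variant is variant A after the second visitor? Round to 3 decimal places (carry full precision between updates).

0.782

After 'converts': P(A) = 0.6·0.5500 / (0.6·0.5500 + 0.35·0.4500) ≈ 0.6769
After 'converts': P(A) = 0.6·0.6769 / (0.6·0.6769 + 0.35·0.3231) ≈ 0.7822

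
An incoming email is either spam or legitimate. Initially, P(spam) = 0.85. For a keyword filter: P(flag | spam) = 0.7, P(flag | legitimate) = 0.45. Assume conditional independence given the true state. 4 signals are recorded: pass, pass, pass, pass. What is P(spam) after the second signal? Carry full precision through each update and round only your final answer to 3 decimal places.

0.628

Each posterior becomes the prior for the next update.
After 'pass': P(spam) = 0.3·0.8500 / (0.3·0.8500 + 0.55·0.1500) ≈ 0.7556
After 'pass': P(spam) = 0.3·0.7556 / (0.3·0.7556 + 0.55·0.2444) ≈ 0.6277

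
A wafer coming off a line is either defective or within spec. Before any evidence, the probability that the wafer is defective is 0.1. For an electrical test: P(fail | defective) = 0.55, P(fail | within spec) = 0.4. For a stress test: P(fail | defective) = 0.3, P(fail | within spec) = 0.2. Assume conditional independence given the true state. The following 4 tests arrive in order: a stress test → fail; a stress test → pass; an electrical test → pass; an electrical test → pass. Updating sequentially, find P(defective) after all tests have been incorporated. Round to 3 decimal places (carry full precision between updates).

0.076

After a stress test='fail': P(defective) = 0.3·0.1000 / (0.3·0.1000 + 0.2·0.9000) ≈ 0.1429
After a stress test='pass': P(defective) = 0.7·0.1429 / (0.7·0.1429 + 0.8·0.8571) ≈ 0.1273
After an electrical test='pass': P(defective) = 0.45·0.1273 / (0.45·0.1273 + 0.6·0.8727) ≈ 0.0986
After an electrical test='pass': P(defective) = 0.45·0.0986 / (0.45·0.0986 + 0.6·0.9014) ≈ 0.0758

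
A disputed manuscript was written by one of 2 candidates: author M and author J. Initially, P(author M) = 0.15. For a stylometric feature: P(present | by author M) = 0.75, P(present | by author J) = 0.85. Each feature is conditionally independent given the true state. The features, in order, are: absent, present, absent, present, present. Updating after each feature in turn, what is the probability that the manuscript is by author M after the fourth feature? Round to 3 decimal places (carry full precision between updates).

After 'absent': P(author M) = 0.25·0.1500 / (0.25·0.1500 + 0.15·0.8500) ≈ 0.2273
After 'present': P(author M) = 0.75·0.2273 / (0.75·0.2273 + 0.85·0.7727) ≈ 0.2060
After 'absent': P(author M) = 0.25·0.2060 / (0.25·0.2060 + 0.15·0.7940) ≈ 0.3019
After 'present': P(author M) = 0.75·0.3019 / (0.75·0.3019 + 0.85·0.6981) ≈ 0.2762

0.276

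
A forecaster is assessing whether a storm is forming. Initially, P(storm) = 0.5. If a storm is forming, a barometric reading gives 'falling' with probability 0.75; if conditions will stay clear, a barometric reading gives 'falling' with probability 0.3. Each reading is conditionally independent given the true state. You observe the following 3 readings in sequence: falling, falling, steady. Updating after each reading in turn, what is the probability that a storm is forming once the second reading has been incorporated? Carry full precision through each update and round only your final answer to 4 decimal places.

0.8621

After 'falling': P(storm) = 0.75·0.5000 / (0.75·0.5000 + 0.3·0.5000) ≈ 0.7143
After 'falling': P(storm) = 0.75·0.7143 / (0.75·0.7143 + 0.3·0.2857) ≈ 0.8621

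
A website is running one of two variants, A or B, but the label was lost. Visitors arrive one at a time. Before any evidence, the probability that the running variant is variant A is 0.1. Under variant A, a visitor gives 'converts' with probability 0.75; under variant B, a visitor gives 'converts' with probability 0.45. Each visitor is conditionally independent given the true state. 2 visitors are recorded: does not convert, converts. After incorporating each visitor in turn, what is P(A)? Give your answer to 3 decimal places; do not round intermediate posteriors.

Apply Bayes' rule sequentially, carrying P(A) forward.
After 'does not convert': P(A) = 0.25·0.1000 / (0.25·0.1000 + 0.55·0.9000) ≈ 0.0481
After 'converts': P(A) = 0.75·0.0481 / (0.75·0.0481 + 0.45·0.9519) ≈ 0.0776

0.078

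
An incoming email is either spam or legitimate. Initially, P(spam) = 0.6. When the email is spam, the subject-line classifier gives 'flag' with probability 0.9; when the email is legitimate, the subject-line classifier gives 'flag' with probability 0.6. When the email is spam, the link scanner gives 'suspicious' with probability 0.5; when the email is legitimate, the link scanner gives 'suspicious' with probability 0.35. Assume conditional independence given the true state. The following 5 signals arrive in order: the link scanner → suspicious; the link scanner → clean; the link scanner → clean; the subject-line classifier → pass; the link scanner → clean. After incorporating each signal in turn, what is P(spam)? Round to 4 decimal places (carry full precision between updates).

0.1960

After the link scanner='suspicious': P(spam) = 0.5·0.6000 / (0.5·0.6000 + 0.35·0.4000) ≈ 0.6818
After the link scanner='clean': P(spam) = 0.5·0.6818 / (0.5·0.6818 + 0.65·0.3182) ≈ 0.6224
After the link scanner='clean': P(spam) = 0.5·0.6224 / (0.5·0.6224 + 0.65·0.3776) ≈ 0.5591
After the subject-line classifier='pass': P(spam) = 0.1·0.5591 / (0.1·0.5591 + 0.4·0.4409) ≈ 0.2407
After the link scanner='clean': P(spam) = 0.5·0.2407 / (0.5·0.2407 + 0.65·0.7593) ≈ 0.1960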